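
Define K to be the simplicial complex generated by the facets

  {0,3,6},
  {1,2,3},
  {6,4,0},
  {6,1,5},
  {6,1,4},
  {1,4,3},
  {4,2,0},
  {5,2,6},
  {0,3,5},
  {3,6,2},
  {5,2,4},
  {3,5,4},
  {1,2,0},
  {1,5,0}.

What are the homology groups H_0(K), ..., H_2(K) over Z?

Order the vertices as 0 < 1 < 2 < 3 < 4 < 5 < 6. Listing each simplex with vertices in this order, K has dimension 2 with simplices:

  0-simplices (7): [0], [1], [2], [3], [4], [5], [6]
  1-simplices (21): [0,1], [0,2], [0,3], [0,4], [0,5], [0,6], [1,2], [1,3], [1,4], [1,5], [1,6], [2,3], [2,4], [2,5], [2,6], [3,4], [3,5], [3,6], [4,5], [4,6], [5,6]
  2-simplices (14): [0,1,2], [0,1,5], [0,2,4], [0,3,5], [0,3,6], [0,4,6], [1,2,3], [1,3,4], [1,4,6], [1,5,6], [2,3,6], [2,4,5], [2,5,6], [3,4,5]

so the chain groups are C_0 ≅ Z^7, C_1 ≅ Z^21, C_2 ≅ Z^14.

∂_1: C_1 → C_0 maps an edge to its endpoints' difference, ∂[p,q] = q − p. For instance
  ∂[5,6] = [6] − [5].
The resulting 7×21 matrix has rank 6, and its Smith normal form has invariant factors (1,1,1,1,1,1).

Boundary ∂_2: C_2 → C_1 maps a triangle to the signed sum of its edges. For instance
  ∂[3,4,5] = [4,5] − [3,5] + [3,4],
  ∂[2,3,6] = [3,6] − [2,6] + [2,3].
This gives a 21×14 integer matrix of rank 13; reducing to Smith normal form yields diagonal entries (1,1,1,1,1,1,1,1,1,1,1,1,1).

Reading off H_k = ker ∂_k / im ∂_{k+1}:

  H_0: rank C_0 − rank ∂_1 = 7 − 6 = 1, and the invariant factors of ∂_1 are all 1, so H_0 ≅ Z.
  H_1: rank ker ∂_1 − rank ∂_2 = (21 − 6) − 13 = 2, and the invariant factors of ∂_2 are all 1, so H_1 ≅ Z^2.
  H_2: rank ker ∂_2 − rank ∂_3 = (14 − 13) − 0 = 1, and there is no ∂_3, so H_2 ≅ Z.

(K is a triangulation of the torus T^2.)

H_0 = Z,  H_1 = Z^2,  H_2 = Z.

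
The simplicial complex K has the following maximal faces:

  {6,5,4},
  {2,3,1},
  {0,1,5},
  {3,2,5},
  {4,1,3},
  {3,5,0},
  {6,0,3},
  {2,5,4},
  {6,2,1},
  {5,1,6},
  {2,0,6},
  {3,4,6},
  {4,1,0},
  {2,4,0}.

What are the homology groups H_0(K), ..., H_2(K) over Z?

H_0 ≅ Z,  H_1 ≅ Z^2,  H_2 ≅ Z.

We work with the vertex ordering 0 < 1 < 2 < 3 < 4 < 5 < 6. The simplices of K, each written with vertices in increasing order, are:

  0-simplices (7): [0], [1], [2], [3], [4], [5], [6]
  1-simplices (21): [0,1], [0,2], [0,3], [0,4], [0,5], [0,6], [1,2], [1,3], [1,4], [1,5], [1,6], [2,3], [2,4], [2,5], [2,6], [3,4], [3,5], [3,6], [4,5], [4,6], [5,6]
  2-simplices (14): [0,1,4], [0,1,5], [0,2,4], [0,2,6], [0,3,5], [0,3,6], [1,2,3], [1,2,6], [1,3,4], [1,5,6], [2,3,5], [2,4,5], [3,4,6], [4,5,6]

Hence C_0 ≅ Z^7, C_1 ≅ Z^21, C_2 ≅ Z^14.

∂_1: C_1 → C_0 maps an edge to its endpoints' difference, ∂[p,q] = q − p. For instance
  ∂[1,6] = [6] − [1].
The resulting 7×21 matrix has rank 6, and its Smith normal form has invariant factors (1,1,1,1,1,1).

∂_2: C_2 → C_1 maps a triangle to the signed sum of its edges. For instance
  ∂[1,5,6] = [5,6] − [1,6] + [1,5],
  ∂[1,3,4] = [3,4] − [1,4] + [1,3].
The resulting 21×14 matrix has rank 13, and its Smith normal form has invariant factors (1,1,1,1,1,1,1,1,1,1,1,1,1).

Now H_k = ker ∂_k / im ∂_{k+1}, so:

  H_0: rank C_0 − rank ∂_1 = 7 − 6 = 1, and the invariant factors of ∂_1 are all 1, so H_0 = Z.
  H_1: rank ker ∂_1 − rank ∂_2 = (21 − 6) − 13 = 2, and the invariant factors of ∂_2 are all 1, so H_1 = Z^2.
  H_2: rank ker ∂_2 − rank ∂_3 = (14 − 13) − 0 = 1, and there is no ∂_3, so H_2 = Z.

As a check, the Euler characteristic is 7 − 21 + 14 = 0, which agrees with 1 − 2 + 1 = 0.
(K is a triangulation of the torus T^2.)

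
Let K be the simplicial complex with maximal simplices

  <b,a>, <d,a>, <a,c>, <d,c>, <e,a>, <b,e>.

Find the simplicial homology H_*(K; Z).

H_0 = Z,  H_1 = Z^2.

Order the vertices as a < b < c < d < e. Listing each simplex with vertices in this order, K has dimension 1 with simplices:

  0-simplices (5): a, b, c, d, e
  1-simplices (6): ab, ac, ad, ae, be, cd

Hence C_0 ≅ Z^5, C_1 ≅ Z^6.

The boundary map ∂_1: C_1 → C_0 is given by ∂[p,q] = [q] − [p]. For instance
  ∂ad = d − a.
This gives a 5×6 integer matrix of rank 4; reducing to Smith normal form yields diagonal entries (1,1,1,1).

From H_k ≅ ker(∂_k) / im(∂_{k+1}) we obtain:

  H_0: rank C_0 − rank ∂_1 = 5 − 4 = 1, and the invariant factors of ∂_1 are all 1, so H_0 ≅ Z.
  H_1: rank ker ∂_1 − rank ∂_2 = (6 − 4) − 0 = 2, and there is no ∂_2, so H_1 ≅ Z^2.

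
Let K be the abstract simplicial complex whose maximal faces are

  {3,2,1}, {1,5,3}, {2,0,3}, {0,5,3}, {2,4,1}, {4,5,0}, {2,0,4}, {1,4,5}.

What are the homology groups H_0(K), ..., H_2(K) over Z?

Fix the vertex order 0 < 1 < 2 < 3 < 4 < 5 and write every simplex with vertices in increasing order. Then dim K = 2 and the simplices of K are:

  0-simplices (6): [0], [1], [2], [3], [4], [5]
  1-simplices (12): [0,2], [0,3], [0,4], [0,5], [1,2], [1,3], [1,4], [1,5], [2,3], [2,4], [3,5], [4,5]
  2-simplices (8): [0,2,3], [0,2,4], [0,3,5], [0,4,5], [1,2,3], [1,2,4], [1,3,5], [1,4,5]

Hence C_0 ≅ Z^6, C_1 ≅ Z^12, C_2 ≅ Z^8.

The boundary map ∂_1: C_1 → C_0 is given by ∂[p,q] = [q] − [p].
The 6×12 boundary matrix has rank 5 and Smith normal form diag(1,1,1,1,1).

Boundary ∂_2: C_2 → C_1 acts by ∂[p,q,r] = [q,r] − [p,r] + [p,q]. For instance
  ∂[0,2,4] = [2,4] − [0,4] + [0,2],
  ∂[1,2,4] = [2,4] − [1,4] + [1,2].
As a 12×8 matrix over Z this has rank 7, with invariant factors (1,1,1,1,1,1,1).

Now H_k = ker ∂_k / im ∂_{k+1}, so:

  H_0: rank C_0 − rank ∂_1 = 6 − 5 = 1, and the invariant factors of ∂_1 are all 1, so H_0 = Z.
  H_1: rank ker ∂_1 − rank ∂_2 = (12 − 5) − 7 = 0, and the invariant factors of ∂_2 are all 1, so H_1 = 0.
  H_2: rank ker ∂_2 − rank ∂_3 = (8 − 7) − 0 = 1, and there is no ∂_3, so H_2 = Z.

H_0 ≅ Z,  H_1 = 0,  H_2 ≅ Z.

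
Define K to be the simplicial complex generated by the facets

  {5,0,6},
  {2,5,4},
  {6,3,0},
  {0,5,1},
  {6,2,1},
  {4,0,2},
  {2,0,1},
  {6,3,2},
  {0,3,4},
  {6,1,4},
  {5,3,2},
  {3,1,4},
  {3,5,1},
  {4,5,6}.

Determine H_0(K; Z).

Order the vertices as 0 < 1 < 2 < 3 < 4 < 5 < 6. Listing each simplex with vertices in this order, K has dimension 2 with simplices:

  0-simplices (7): [0], [1], [2], [3], [4], [5], [6]
  1-simplices (21): [0,1], [0,2], [0,3], [0,4], [0,5], [0,6], [1,2], [1,3], [1,4], [1,5], [1,6], [2,3], [2,4], [2,5], [2,6], [3,4], [3,5], [3,6], [4,5], [4,6], [5,6]
  2-simplices (14): [0,1,2], [0,1,5], [0,2,4], [0,3,4], [0,3,6], [0,5,6], [1,2,6], [1,3,4], [1,3,5], [1,4,6], [2,3,5], [2,3,6], [2,4,5], [4,5,6]

giving chain groups C_0 ≅ Z^7, C_1 ≅ Z^21, C_2 ≅ Z^14.

Boundary ∂_1: C_1 → C_0 is given by ∂[p,q] = [q] − [p]. For instance
  ∂[0,2] = [2] − [0].
The 7×21 boundary matrix has rank 6 and Smith normal form diag(1,1,1,1,1,1).

Boundary ∂_2: C_2 → C_1 maps a triangle to the signed sum of its edges. For instance
  ∂[1,3,4] = [3,4] − [1,4] + [1,3],
  ∂[0,3,4] = [3,4] − [0,4] + [0,3].
As a 21×14 matrix over Z this has rank 13, with invariant factors (1,1,1,1,1,1,1,1,1,1,1,1,1).

Reading off H_k = ker ∂_k / im ∂_{k+1}:

  H_0: rank C_0 − rank ∂_1 = 7 − 6 = 1, and the invariant factors of ∂_1 are all 1, so H_0 = Z.

(K is a triangulation of the torus T^2.)

H_0 ≅ Z.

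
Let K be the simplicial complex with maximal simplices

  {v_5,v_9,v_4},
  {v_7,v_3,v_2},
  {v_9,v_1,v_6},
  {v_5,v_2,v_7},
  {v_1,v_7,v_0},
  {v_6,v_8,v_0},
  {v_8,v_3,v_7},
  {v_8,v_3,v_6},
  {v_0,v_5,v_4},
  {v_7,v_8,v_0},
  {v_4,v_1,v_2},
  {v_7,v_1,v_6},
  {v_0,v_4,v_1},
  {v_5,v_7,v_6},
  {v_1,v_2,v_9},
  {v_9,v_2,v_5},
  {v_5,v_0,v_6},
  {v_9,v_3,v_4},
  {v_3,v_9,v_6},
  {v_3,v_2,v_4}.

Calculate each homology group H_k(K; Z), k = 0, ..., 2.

We work with the vertex ordering v_0 < v_1 < v_2 < v_3 < v_4 < v_5 < v_6 < v_7 < v_8 < v_9. The simplices of K, each written with vertices in increasing order, are:

  0-simplices (10): [v_0], [v_1], [v_2], [v_3], [v_4], [v_5], [v_6], [v_7], [v_8], [v_9]
  1-simplices (30): (30 of them)
  2-simplices (20): (20 of them)

Hence C_0 ≅ Z^10, C_1 ≅ Z^30, C_2 ≅ Z^20.

The boundary map ∂_1: C_1 → C_0 is given by ∂[p,q] = [q] − [p]. For instance
  ∂[v_7,v_8] = [v_8] − [v_7].
This gives a 10×30 integer matrix of rank 9; reducing to Smith normal form yields diagonal entries (1,1,1,1,1,1,1,1,1).

∂_2: C_2 → C_1 acts by ∂[p,q,r] = [q,r] − [p,r] + [p,q]. For instance
  ∂[v_2,v_3,v_7] = [v_3,v_7] − [v_2,v_7] + [v_2,v_3],
  ∂[v_5,v_6,v_7] = [v_6,v_7] − [v_5,v_7] + [v_5,v_6].
As a 30×20 matrix over Z this has rank 20, with invariant factors (1,1,1,1,1,1,1,1,1,1,1,1,1,1,1,1,1,1,1,2).

From H_k ≅ ker(∂_k) / im(∂_{k+1}) we obtain:

  H_0: rank C_0 − rank ∂_1 = 10 − 9 = 1, and the invariant factors of ∂_1 are all 1, so H_0 = Z.
  H_1: rank ker ∂_1 − rank ∂_2 = (30 − 9) − 20 = 1, and ∂_2 has invariant factor 2 > 1, so H_1 = Z ⊕ Z/2.
  H_2: rank ker ∂_2 − rank ∂_3 = (20 − 20) − 0 = 0, and there is no ∂_3, so H_2 = 0.

As a check, the Euler characteristic is 10 − 30 + 20 = 0, which agrees with 1 − 1 + 0 = 0.

H_0 = Z,  H_1 = Z ⊕ Z/2,  H_2 = 0.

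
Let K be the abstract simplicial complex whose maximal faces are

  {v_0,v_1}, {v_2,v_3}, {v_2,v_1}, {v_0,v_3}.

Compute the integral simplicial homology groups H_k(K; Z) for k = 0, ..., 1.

Take the total order v_0 < v_1 < v_2 < v_3 on the vertex set. Then K (dimension 1) consists of the simplices:

  0-simplices (4): [v_0], [v_1], [v_2], [v_3]
  1-simplices (4): [v_0,v_1], [v_0,v_3], [v_1,v_2], [v_2,v_3]

giving chain groups C_0 ≅ Z^4, C_1 ≅ Z^4.

The boundary map ∂_1: C_1 → C_0 is given by ∂[p,q] = [q] − [p].
The 4×4 boundary matrix has rank 3 and Smith normal form diag(1,1,1).

From H_k ≅ ker(∂_k) / im(∂_{k+1}) we obtain:

  H_0: rank C_0 − rank ∂_1 = 4 − 3 = 1, and the invariant factors of ∂_1 are all 1, so H_0 = Z.
  H_1: rank ker ∂_1 − rank ∂_2 = (4 − 3) − 0 = 1, and there is no ∂_2, so H_1 = Z.

As a check, the Euler characteristic is 4 − 4 = 0, which agrees with 1 − 1 = 0.

H_0 ≅ Z,  H_1 ≅ Z.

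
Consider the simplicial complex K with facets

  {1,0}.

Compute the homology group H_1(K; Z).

H_1 = 0.

Order the vertices as 0 < 1. Listing each simplex with vertices in this order, K has dimension 1 with simplices:

  0-simplices (2): [0], [1]
  1-simplices (1): [0,1]

Hence C_0 ≅ Z^2, C_1 ≅ Z^1.

Boundary ∂_1: C_1 → C_0 is given by ∂[p,q] = [q] − [p].
As a 2×1 matrix over Z this has rank 1, with invariant factors (1).

Computing H_k = (kernel of ∂_k) / (image of ∂_{k+1}):

  H_1: rank ker ∂_1 − rank ∂_2 = (1 − 1) − 0 = 0, and there is no ∂_2, so H_1 = 0.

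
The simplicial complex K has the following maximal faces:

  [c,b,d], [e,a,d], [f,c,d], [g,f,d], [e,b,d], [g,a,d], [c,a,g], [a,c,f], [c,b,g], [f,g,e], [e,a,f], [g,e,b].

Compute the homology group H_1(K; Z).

H_1 = Z/2.

Order the vertices as a < b < c < d < e < f < g. Listing each simplex with vertices in this order, K has dimension 2 with simplices:

  0-simplices (7): a, b, c, d, e, f, g
  1-simplices (18): ac, ad, ae, af, ag, bc, bd, be, bg, cd, cf, cg, de, df, dg, ef, eg, fg
  2-simplices (12): acf, acg, ade, adg, aef, bcd, bcg, bde, beg, cdf, dfg, efg

Hence C_0 ≅ Z^7, C_1 ≅ Z^18, C_2 ≅ Z^12.

Boundary ∂_1: C_1 → C_0 is given by ∂[p,q] = [q] − [p].
This gives a 7×18 integer matrix of rank 6; reducing to Smith normal form yields diagonal entries (1,1,1,1,1,1).

∂_2: C_2 → C_1 maps a triangle to the signed sum of its edges. For instance
  ∂ade = de − ae + ad,
  ∂bde = de − be + bd.
The resulting 18×12 matrix has rank 12, and its Smith normal form has invariant factors (1,1,1,1,1,1,1,1,1,1,1,2).

Reading off H_k = ker ∂_k / im ∂_{k+1}:

  H_1: rank ker ∂_1 − rank ∂_2 = (18 − 6) − 12 = 0, and ∂_2 has invariant factor 2 > 1, so H_1 ≅ Z/2.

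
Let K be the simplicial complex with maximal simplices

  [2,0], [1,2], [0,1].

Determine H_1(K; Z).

H_1 ≅ Z.

We work with the vertex ordering 0 < 1 < 2. The simplices of K, each written with vertices in increasing order, are:

  0-simplices (3): [0], [1], [2]
  1-simplices (3): [0,1], [0,2], [1,2]

giving chain groups C_0 ≅ Z^3, C_1 ≅ Z^3.

The boundary map ∂_1: C_1 → C_0 maps an edge to its endpoints' difference, ∂[p,q] = q − p.
The resulting 3×3 matrix has rank 2, and its Smith normal form has invariant factors (1,1).

Reading off H_k = ker ∂_k / im ∂_{k+1}:

  H_1: rank ker ∂_1 − rank ∂_2 = (3 − 2) − 0 = 1, and there is no ∂_2, so H_1 ≅ Z.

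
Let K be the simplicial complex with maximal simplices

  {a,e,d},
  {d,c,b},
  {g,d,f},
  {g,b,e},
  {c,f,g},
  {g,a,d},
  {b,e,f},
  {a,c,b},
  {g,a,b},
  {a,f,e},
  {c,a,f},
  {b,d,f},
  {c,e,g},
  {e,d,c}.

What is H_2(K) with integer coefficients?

H_2 ≅ Z.

Take the total order a < b < c < d < e < f < g on the vertex set. Then K (dimension 2) consists of the simplices:

  0-simplices (7): a, b, c, d, e, f, g
  1-simplices (21): ab, ac, ad, ae, af, ag, bc, bd, be, bf, bg, cd, ce, cf, cg, de, df, dg, ef, eg, fg
  2-simplices (14): abc, abg, acf, ade, adg, aef, bcd, bdf, bef, beg, cde, ceg, cfg, dfg

Hence C_0 ≅ Z^7, C_1 ≅ Z^21, C_2 ≅ Z^14.

Boundary ∂_1: C_1 → C_0 is given by ∂[p,q] = [q] − [p]. For instance
  ∂fg = g − f.
The resulting 7×21 matrix has rank 6, and its Smith normal form has invariant factors (1,1,1,1,1,1).

Boundary ∂_2: C_2 → C_1 acts by ∂[p,q,r] = [q,r] − [p,r] + [p,q]. For instance
  ∂cfg = fg − cg + cf,
  ∂bcd = cd − bd + bc.
The resulting 21×14 matrix has rank 13, and its Smith normal form has invariant factors (1,1,1,1,1,1,1,1,1,1,1,1,1).

From H_k ≅ ker(∂_k) / im(∂_{k+1}) we obtain:

  H_2: rank ker ∂_2 − rank ∂_3 = (14 − 13) − 0 = 1, and there is no ∂_3, so H_2 = Z.

(K is a triangulation of the torus T^2.)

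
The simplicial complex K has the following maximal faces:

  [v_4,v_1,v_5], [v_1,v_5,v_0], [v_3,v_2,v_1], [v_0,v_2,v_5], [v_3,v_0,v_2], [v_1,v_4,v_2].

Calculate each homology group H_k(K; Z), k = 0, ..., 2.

H_0 = Z,  H_1 = Z,  H_2 = 0.

K has 6 vertices, 12 edges, 6 triangles.
rank ∂_0 = 0, rank ∂_1 = 5 ⇒ b_0 = 6 − 0 − 5 = 1; all invariant factors of ∂_1 are 1 so no torsion. So H_0 ≅ Z.
rank ∂_1 = 5, rank ∂_2 = 6 ⇒ b_1 = 12 − 5 − 6 = 1; all invariant factors of ∂_2 are 1 so no torsion. So H_1 ≅ Z.
rank ∂_2 = 6, rank ∂_3 = 0 ⇒ b_2 = 6 − 6 − 0 = 0. So H_2 ≅ 0.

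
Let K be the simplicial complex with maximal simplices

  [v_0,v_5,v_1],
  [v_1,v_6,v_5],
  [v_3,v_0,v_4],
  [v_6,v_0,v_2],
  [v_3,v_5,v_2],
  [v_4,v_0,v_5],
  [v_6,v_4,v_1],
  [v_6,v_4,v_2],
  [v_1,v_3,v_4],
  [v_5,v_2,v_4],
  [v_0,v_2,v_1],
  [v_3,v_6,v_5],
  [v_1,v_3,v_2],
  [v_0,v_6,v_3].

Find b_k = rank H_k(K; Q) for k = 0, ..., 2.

We work with the vertex ordering v_0 < v_1 < v_2 < v_3 < v_4 < v_5 < v_6. The simplices of K, each written with vertices in increasing order, are:

  0-simplices (7): [v_0], [v_1], [v_2], [v_3], [v_4], [v_5], [v_6]
  1-simplices (21): (21 of them)
  2-simplices (14): (14 of them)

so the chain groups are C_0 ≅ Z^7, C_1 ≅ Z^21, C_2 ≅ Z^14.

Boundary ∂_1: C_1 → C_0 is given by ∂[p,q] = [q] − [p].
The 7×21 boundary matrix has rank 6 and Smith normal form diag(1,1,1,1,1,1).

∂_2: C_2 → C_1 sends each 2-simplex [p,q,r] to [q,r] − [p,r] + [p,q]. For instance
  ∂[v_2,v_3,v_5] = [v_3,v_5] − [v_2,v_5] + [v_2,v_3],
  ∂[v_2,v_4,v_6] = [v_4,v_6] − [v_2,v_6] + [v_2,v_4].
As a 21×14 matrix over Z this has rank 13, with invariant factors (1,1,1,1,1,1,1,1,1,1,1,1,1).

Reading off H_k = ker ∂_k / im ∂_{k+1}:

  H_0: rank C_0 − rank ∂_1 = 7 − 6 = 1, and the invariant factors of ∂_1 are all 1, so H_0 ≅ Z.
  H_1: rank ker ∂_1 − rank ∂_2 = (21 − 6) − 13 = 2, and the invariant factors of ∂_2 are all 1, so H_1 ≅ Z^2.
  H_2: rank ker ∂_2 − rank ∂_3 = (14 − 13) − 0 = 1, and there is no ∂_3, so H_2 ≅ Z.

Hence the Betti numbers are b_0 = 1, b_1 = 2, b_2 = 1.

b_0 = 1, b_1 = 2, b_2 = 1.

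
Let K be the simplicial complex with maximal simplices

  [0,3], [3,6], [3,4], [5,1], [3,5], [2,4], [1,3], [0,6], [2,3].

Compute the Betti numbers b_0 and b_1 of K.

b_0 = 1, b_1 = 3.

Take the total order 0 < 1 < 2 < 3 < 4 < 5 < 6 on the vertex set. Then K (dimension 1) consists of the simplices:

  0-simplices (7): [0], [1], [2], [3], [4], [5], [6]
  1-simplices (9): [0,3], [0,6], [1,3], [1,5], [2,3], [2,4], [3,4], [3,5], [3,6]

so the chain groups are C_0 ≅ Z^7, C_1 ≅ Z^9.

The boundary map ∂_1: C_1 → C_0 is given by ∂[p,q] = [q] − [p]. For instance
  ∂[3,5] = [5] − [3].
The 7×9 boundary matrix has rank 6 and Smith normal form diag(1,1,1,1,1,1).

From H_k ≅ ker(∂_k) / im(∂_{k+1}) we obtain:

  H_0: rank C_0 − rank ∂_1 = 7 − 6 = 1, and the invariant factors of ∂_1 are all 1, so H_0 ≅ Z.
  H_1: rank ker ∂_1 − rank ∂_2 = (9 − 6) − 0 = 3, and there is no ∂_2, so H_1 ≅ Z^3.

Hence the Betti numbers are b_0 = 1, b_1 = 3.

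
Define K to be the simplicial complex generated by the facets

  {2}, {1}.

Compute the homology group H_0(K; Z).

H_0 = Z^2.

Fix the vertex order 1 < 2 and write every simplex with vertices in increasing order. Then dim K = 0 and the simplices of K are:

  0-simplices (2): [1], [2]

so the chain groups are C_0 ≅ Z^2.

Reading off H_k = ker ∂_k / im ∂_{k+1}:

  H_0: rank C_0 − rank ∂_1 = 2 − 0 = 2, and there is no ∂_1, so H_0 ≅ Z^2.

(K is a triangulation of a set of 2 points.)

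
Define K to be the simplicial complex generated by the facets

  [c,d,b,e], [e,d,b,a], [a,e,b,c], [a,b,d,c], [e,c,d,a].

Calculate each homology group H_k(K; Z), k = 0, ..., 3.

H_0 = Z,  H_1 = 0,  H_2 = 0,  H_3 = Z.

Order the vertices as a < b < c < d < e. Listing each simplex with vertices in this order, K has dimension 3 with simplices:

  0-simplices (5): a, b, c, d, e
  1-simplices (10): ab, ac, ad, ae, bc, bd, be, cd, ce, de
  2-simplices (10): abc, abd, abe, acd, ace, ade, bcd, bce, bde, cde
  3-simplices (5): abcd, abce, abde, acde, bcde

so the chain groups are C_0 ≅ Z^5, C_1 ≅ Z^10, C_2 ≅ Z^10, C_3 ≅ Z^5.

The boundary map ∂_1: C_1 → C_0 is given by ∂[p,q] = [q] − [p]. For instance
  ∂bc = c − b.
The resulting 5×10 matrix has rank 4, and its Smith normal form has invariant factors (1,1,1,1).

The boundary map ∂_2: C_2 → C_1 acts by ∂[p,q,r] = [q,r] − [p,r] + [p,q]. For instance
  ∂bce = ce − be + bc,
  ∂cde = de − ce + cd.
The resulting 10×10 matrix has rank 6, and its Smith normal form has invariant factors (1,1,1,1,1,1).

The boundary map ∂_3: C_3 → C_2 sends each 3-simplex σ to the alternating sum Σ_i (−1)^i (σ with its i-th vertex removed). For instance
  ∂bcde = cde − bde + bce − bcd,
  ∂abce = bce − ace + abe − abc.
This gives a 10×5 integer matrix of rank 4; reducing to Smith normal form yields diagonal entries (1,1,1,1).

Now H_k = ker ∂_k / im ∂_{k+1}, so:

  H_0: rank C_0 − rank ∂_1 = 5 − 4 = 1, and the invariant factors of ∂_1 are all 1, so H_0 = Z.
  H_1: rank ker ∂_1 − rank ∂_2 = (10 − 4) − 6 = 0, and the invariant factors of ∂_2 are all 1, so H_1 = 0.
  H_2: rank ker ∂_2 − rank ∂_3 = (10 − 6) − 4 = 0, and the invariant factors of ∂_3 are all 1, so H_2 = 0.
  H_3: rank ker ∂_3 − rank ∂_4 = (5 − 4) − 0 = 1, and there is no ∂_4, so H_3 = Z.

(K is a triangulation of the 3-sphere S^3.)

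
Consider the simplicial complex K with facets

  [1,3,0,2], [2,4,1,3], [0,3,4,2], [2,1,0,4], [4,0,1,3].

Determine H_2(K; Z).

H_2 ≅ 0.

Order the vertices as 0 < 1 < 2 < 3 < 4. Listing each simplex with vertices in this order, K has dimension 3 with simplices:

  0-simplices (5): [0], [1], [2], [3], [4]
  1-simplices (10): [0,1], [0,2], [0,3], [0,4], [1,2], [1,3], [1,4], [2,3], [2,4], [3,4]
  2-simplices (10): [0,1,2], [0,1,3], [0,1,4], [0,2,3], [0,2,4], [0,3,4], [1,2,3], [1,2,4], [1,3,4], [2,3,4]
  3-simplices (5): [0,1,2,3], [0,1,2,4], [0,1,3,4], [0,2,3,4], [1,2,3,4]

Hence C_0 ≅ Z^5, C_1 ≅ Z^10, C_2 ≅ Z^10, C_3 ≅ Z^5.

∂_1: C_1 → C_0 maps an edge to its endpoints' difference, ∂[p,q] = q − p. For instance
  ∂[1,4] = [4] − [1].
This gives a 5×10 integer matrix of rank 4; reducing to Smith normal form yields diagonal entries (1,1,1,1).

∂_2: C_2 → C_1 sends each 2-simplex [p,q,r] to [q,r] − [p,r] + [p,q]. For instance
  ∂[0,1,3] = [1,3] − [0,3] + [0,1],
  ∂[2,3,4] = [3,4] − [2,4] + [2,3].
The resulting 10×10 matrix has rank 6, and its Smith normal form has invariant factors (1,1,1,1,1,1).

Boundary ∂_3: C_3 → C_2 sends each 3-simplex σ to the alternating sum Σ_i (−1)^i (σ with its i-th vertex removed). For instance
  ∂[1,2,3,4] = [2,3,4] − [1,3,4] + [1,2,4] − [1,2,3],
  ∂[0,1,2,4] = [1,2,4] − [0,2,4] + [0,1,4] − [0,1,2].
This gives a 10×5 integer matrix of rank 4; reducing to Smith normal form yields diagonal entries (1,1,1,1).

Now H_k = ker ∂_k / im ∂_{k+1}, so:

  H_2: rank ker ∂_2 − rank ∂_3 = (10 − 6) − 4 = 0, and the invariant factors of ∂_3 are all 1, so H_2 ≅ 0.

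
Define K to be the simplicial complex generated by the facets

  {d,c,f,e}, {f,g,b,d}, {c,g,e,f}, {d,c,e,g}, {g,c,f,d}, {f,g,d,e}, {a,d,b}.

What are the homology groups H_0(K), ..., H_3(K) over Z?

Take the total order a < b < c < d < e < f < g on the vertex set. Then K (dimension 3) consists of the simplices:

  0-simplices (7): a, b, c, d, e, f, g
  1-simplices (15): ab, ad, bd, bf, bg, cd, ce, cf, cg, de, df, dg, ef, eg, fg
  2-simplices (14): abd, bdf, bdg, bfg, cde, cdf, cdg, cef, ceg, cfg, def, deg, dfg, efg
  3-simplices (6): bdfg, cdef, cdeg, cdfg, cefg, defg

Hence C_0 ≅ Z^7, C_1 ≅ Z^15, C_2 ≅ Z^14, C_3 ≅ Z^6.

Boundary ∂_1: C_1 → C_0 maps an edge to its endpoints' difference, ∂[p,q] = q − p. For instance
  ∂df = f − d.
As a 7×15 matrix over Z this has rank 6, with invariant factors (1,1,1,1,1,1).

Boundary ∂_2: C_2 → C_1 sends each 2-simplex [p,q,r] to [q,r] − [p,r] + [p,q]. For instance
  ∂abd = bd − ad + ab,
  ∂bdg = dg − bg + bd.
This gives a 15×14 integer matrix of rank 9; reducing to Smith normal form yields diagonal entries (1,1,1,1,1,1,1,1,1).

Boundary ∂_3: C_3 → C_2 sends each 3-simplex σ to the alternating sum Σ_i (−1)^i (σ with its i-th vertex removed). For instance
  ∂cdef = def − cef + cdf − cde,
  ∂defg = efg − dfg + deg − def.
As a 14×6 matrix over Z this has rank 5, with invariant factors (1,1,1,1,1).

From H_k ≅ ker(∂_k) / im(∂_{k+1}) we obtain:

  H_0: rank C_0 − rank ∂_1 = 7 − 6 = 1, and the invariant factors of ∂_1 are all 1, so H_0 = Z.
  H_1: rank ker ∂_1 − rank ∂_2 = (15 − 6) − 9 = 0, and the invariant factors of ∂_2 are all 1, so H_1 = 0.
  H_2: rank ker ∂_2 − rank ∂_3 = (14 − 9) − 5 = 0, and the invariant factors of ∂_3 are all 1, so H_2 = 0.
  H_3: rank ker ∂_3 − rank ∂_4 = (6 − 5) − 0 = 1, and there is no ∂_4, so H_3 = Z.

H_0 = Z,  H_1 = 0,  H_2 = 0,  H_3 = Z.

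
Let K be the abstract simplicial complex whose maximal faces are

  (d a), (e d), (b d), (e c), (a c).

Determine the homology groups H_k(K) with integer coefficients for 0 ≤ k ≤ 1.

K has 5 vertices, 5 edges.
rank ∂_0 = 0, rank ∂_1 = 4 ⇒ b_0 = 5 − 0 − 4 = 1; all invariant factors of ∂_1 are 1 so no torsion. So H_0 = Z.
rank ∂_1 = 4, rank ∂_2 = 0 ⇒ b_1 = 5 − 4 − 0 = 1. So H_1 = Z.

H_0 ≅ Z,  H_1 ≅ Z.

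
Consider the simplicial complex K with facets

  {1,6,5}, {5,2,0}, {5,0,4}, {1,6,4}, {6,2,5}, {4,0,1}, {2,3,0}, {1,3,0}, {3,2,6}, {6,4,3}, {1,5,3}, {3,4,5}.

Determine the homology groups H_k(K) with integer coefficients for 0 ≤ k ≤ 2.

H_0 ≅ Z,  H_1 ≅ Z/2,  H_2 = 0.

K has 7 vertices, 18 edges, 12 triangles.
rank ∂_0 = 0, rank ∂_1 = 6 ⇒ b_0 = 7 − 0 − 6 = 1; all invariant factors of ∂_1 are 1 so no torsion. So H_0 = Z.
rank ∂_1 = 6, rank ∂_2 = 12 ⇒ b_1 = 18 − 6 − 12 = 0; ∂_2 has invariant factor(s) [2] giving torsion. So H_1 = Z/2.
rank ∂_2 = 12, rank ∂_3 = 0 ⇒ b_2 = 12 − 12 − 0 = 0. So H_2 = 0.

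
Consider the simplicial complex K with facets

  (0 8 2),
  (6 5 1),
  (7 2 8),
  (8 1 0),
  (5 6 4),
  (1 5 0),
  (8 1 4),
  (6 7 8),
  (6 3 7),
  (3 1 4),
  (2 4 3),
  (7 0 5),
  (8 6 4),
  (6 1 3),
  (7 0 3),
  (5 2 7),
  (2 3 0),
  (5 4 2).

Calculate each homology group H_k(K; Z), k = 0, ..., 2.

K has 9 vertices, 27 edges, 18 triangles.
rank ∂_0 = 0, rank ∂_1 = 8 ⇒ b_0 = 9 − 0 − 8 = 1; all invariant factors of ∂_1 are 1 so no torsion. So H_0 = Z.
rank ∂_1 = 8, rank ∂_2 = 18 ⇒ b_1 = 27 − 8 − 18 = 1; ∂_2 has invariant factor(s) [2] giving torsion. So H_1 = Z ⊕ Z_2.
rank ∂_2 = 18, rank ∂_3 = 0 ⇒ b_2 = 18 − 18 − 0 = 0. So H_2 = 0.

H_0 ≅ Z,  H_1 ≅ Z ⊕ Z_2,  H_2 = 0.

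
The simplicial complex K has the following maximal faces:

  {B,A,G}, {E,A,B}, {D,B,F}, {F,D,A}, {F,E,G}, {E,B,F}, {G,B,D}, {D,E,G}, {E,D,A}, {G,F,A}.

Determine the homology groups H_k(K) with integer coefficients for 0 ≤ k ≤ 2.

H_0 = Z,  H_1 = Z/2,  H_2 = 0.

K has 6 vertices, 15 edges, 10 triangles.
rank ∂_0 = 0, rank ∂_1 = 5 ⇒ b_0 = 6 − 0 − 5 = 1; all invariant factors of ∂_1 are 1 so no torsion. So H_0 ≅ Z.
rank ∂_1 = 5, rank ∂_2 = 10 ⇒ b_1 = 15 − 5 − 10 = 0; ∂_2 has invariant factor(s) [2] giving torsion. So H_1 ≅ Z/2.
rank ∂_2 = 10, rank ∂_3 = 0 ⇒ b_2 = 10 − 10 − 0 = 0. So H_2 ≅ 0.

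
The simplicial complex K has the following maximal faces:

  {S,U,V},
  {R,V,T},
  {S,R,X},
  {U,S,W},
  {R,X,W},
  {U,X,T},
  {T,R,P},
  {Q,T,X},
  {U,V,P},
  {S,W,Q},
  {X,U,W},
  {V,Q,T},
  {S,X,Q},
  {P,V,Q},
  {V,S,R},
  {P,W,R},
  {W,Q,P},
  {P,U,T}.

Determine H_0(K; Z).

Take the total order P < Q < R < S < T < U < V < W < X on the vertex set. Then K (dimension 2) consists of the simplices:

  0-simplices (9): P, Q, R, S, T, U, V, W, X
  1-simplices (27): PQ, PR, PT, PU, PV, PW, QS, QT, QV, QW, QX, RS, RT, RV, RW, RX, SU, SV, SW, SX, TU, TV, TX, UV, UW, UX, WX
  2-simplices (18): PQV, PQW, PRT, PRW, PTU, PUV, QSW, QSX, QTV, QTX, RSV, RSX, RTV, RWX, SUV, SUW, TUX, UWX

Hence C_0 ≅ Z^9, C_1 ≅ Z^27, C_2 ≅ Z^18.

Boundary ∂_1: C_1 → C_0 maps an edge to its endpoints' difference, ∂[p,q] = q − p. For instance
  ∂SX = X − S.
This gives a 9×27 integer matrix of rank 8; reducing to Smith normal form yields diagonal entries (1,1,1,1,1,1,1,1).

∂_2: C_2 → C_1 sends each 2-simplex [p,q,r] to [q,r] − [p,r] + [p,q]. For instance
  ∂QSW = SW − QW + QS,
  ∂PRW = RW − PW + PR.
The resulting 27×18 matrix has rank 18, and its Smith normal form has invariant factors (1,1,1,1,1,1,1,1,1,1,1,1,1,1,1,1,1,2).

From H_k ≅ ker(∂_k) / im(∂_{k+1}) we obtain:

  H_0: rank C_0 − rank ∂_1 = 9 − 8 = 1, and the invariant factors of ∂_1 are all 1, so H_0 ≅ Z.

H_0 = Z.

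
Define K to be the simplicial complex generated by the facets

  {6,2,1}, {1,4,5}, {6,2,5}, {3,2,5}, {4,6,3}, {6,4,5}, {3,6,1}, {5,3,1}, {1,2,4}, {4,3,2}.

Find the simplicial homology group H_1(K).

We work with the vertex ordering 1 < 2 < 3 < 4 < 5 < 6. The simplices of K, each written with vertices in increasing order, are:

  0-simplices (6): [1], [2], [3], [4], [5], [6]
  1-simplices (15): [1,2], [1,3], [1,4], [1,5], [1,6], [2,3], [2,4], [2,5], [2,6], [3,4], [3,5], [3,6], [4,5], [4,6], [5,6]
  2-simplices (10): [1,2,4], [1,2,6], [1,3,5], [1,3,6], [1,4,5], [2,3,4], [2,3,5], [2,5,6], [3,4,6], [4,5,6]

Hence C_0 ≅ Z^6, C_1 ≅ Z^15, C_2 ≅ Z^10.

∂_1: C_1 → C_0 sends each edge [p,q] (with p < q) to q − p. For instance
  ∂[4,6] = [6] − [4].
This gives a 6×15 integer matrix of rank 5; reducing to Smith normal form yields diagonal entries (1,1,1,1,1).

∂_2: C_2 → C_1 sends each 2-simplex [p,q,r] to [q,r] − [p,r] + [p,q]. For instance
  ∂[1,4,5] = [4,5] − [1,5] + [1,4],
  ∂[1,2,6] = [2,6] − [1,6] + [1,2].
The resulting 15×10 matrix has rank 10, and its Smith normal form has invariant factors (1,1,1,1,1,1,1,1,1,2).

From H_k ≅ ker(∂_k) / im(∂_{k+1}) we obtain:

  H_1: rank ker ∂_1 − rank ∂_2 = (15 − 5) − 10 = 0, and ∂_2 has invariant factor 2 > 1, so H_1 ≅ Z/2Z.

H_1 ≅ Z/2Z.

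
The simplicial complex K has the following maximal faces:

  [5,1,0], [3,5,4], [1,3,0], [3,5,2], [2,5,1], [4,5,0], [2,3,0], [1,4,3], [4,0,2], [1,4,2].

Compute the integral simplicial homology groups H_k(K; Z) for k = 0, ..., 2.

H_0 ≅ Z,  H_1 ≅ Z/2,  H_2 = 0.

Take the total order 0 < 1 < 2 < 3 < 4 < 5 on the vertex set. Then K (dimension 2) consists of the simplices:

  0-simplices (6): [0], [1], [2], [3], [4], [5]
  1-simplices (15): [0,1], [0,2], [0,3], [0,4], [0,5], [1,2], [1,3], [1,4], [1,5], [2,3], [2,4], [2,5], [3,4], [3,5], [4,5]
  2-simplices (10): [0,1,3], [0,1,5], [0,2,3], [0,2,4], [0,4,5], [1,2,4], [1,2,5], [1,3,4], [2,3,5], [3,4,5]

Hence C_0 ≅ Z^6, C_1 ≅ Z^15, C_2 ≅ Z^10.

∂_1: C_1 → C_0 sends each edge [p,q] (with p < q) to q − p. For instance
  ∂[0,2] = [2] − [0].
As a 6×15 matrix over Z this has rank 5, with invariant factors (1,1,1,1,1).

The boundary map ∂_2: C_2 → C_1 maps a triangle to the signed sum of its edges. For instance
  ∂[3,4,5] = [4,5] − [3,5] + [3,4],
  ∂[1,2,4] = [2,4] − [1,4] + [1,2].
As a 15×10 matrix over Z this has rank 10, with invariant factors (1,1,1,1,1,1,1,1,1,2).

Reading off H_k = ker ∂_k / im ∂_{k+1}:

  H_0: rank C_0 − rank ∂_1 = 6 − 5 = 1, and the invariant factors of ∂_1 are all 1, so H_0 ≅ Z.
  H_1: rank ker ∂_1 − rank ∂_2 = (15 − 5) − 10 = 0, and ∂_2 has invariant factor 2 > 1, so H_1 ≅ Z/2.
  H_2: rank ker ∂_2 − rank ∂_3 = (10 − 10) − 0 = 0, and there is no ∂_3, so H_2 ≅ 0.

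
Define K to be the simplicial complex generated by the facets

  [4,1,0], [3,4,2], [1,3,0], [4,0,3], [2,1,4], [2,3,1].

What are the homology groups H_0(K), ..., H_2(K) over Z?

H_0 ≅ Z,  H_1 = 0,  H_2 ≅ Z.

Fix the vertex order 0 < 1 < 2 < 3 < 4 and write every simplex with vertices in increasing order. Then dim K = 2 and the simplices of K are:

  0-simplices (5): [0], [1], [2], [3], [4]
  1-simplices (9): [0,1], [0,3], [0,4], [1,2], [1,3], [1,4], [2,3], [2,4], [3,4]
  2-simplices (6): [0,1,3], [0,1,4], [0,3,4], [1,2,3], [1,2,4], [2,3,4]

Hence C_0 ≅ Z^5, C_1 ≅ Z^9, C_2 ≅ Z^6.

∂_1: C_1 → C_0 maps an edge to its endpoints' difference, ∂[p,q] = q − p.
As a 5×9 matrix over Z this has rank 4, with invariant factors (1,1,1,1).

∂_2: C_2 → C_1 maps a triangle to the signed sum of its edges. For instance
  ∂[0,1,4] = [1,4] − [0,4] + [0,1],
  ∂[2,3,4] = [3,4] − [2,4] + [2,3].
The 9×6 boundary matrix has rank 5 and Smith normal form diag(1,1,1,1,1).

Reading off H_k = ker ∂_k / im ∂_{k+1}:

  H_0: rank C_0 − rank ∂_1 = 5 − 4 = 1, and the invariant factors of ∂_1 are all 1, so H_0 ≅ Z.
  H_1: rank ker ∂_1 − rank ∂_2 = (9 − 4) − 5 = 0, and the invariant factors of ∂_2 are all 1, so H_1 ≅ 0.
  H_2: rank ker ∂_2 − rank ∂_3 = (6 − 5) − 0 = 1, and there is no ∂_3, so H_2 ≅ Z.

As a check, the Euler characteristic is 5 − 9 + 6 = 2, which agrees with 1 − 0 + 1 = 2.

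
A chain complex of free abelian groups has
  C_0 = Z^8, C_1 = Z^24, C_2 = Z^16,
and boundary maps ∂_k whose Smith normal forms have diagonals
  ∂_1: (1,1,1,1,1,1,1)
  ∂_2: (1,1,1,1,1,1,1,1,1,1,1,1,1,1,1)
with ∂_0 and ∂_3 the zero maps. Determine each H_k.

H_0 = Z,  H_1 = Z^2,  H_2 = Z.

H_0: b_0 = 8 − 0 − 7 = 1; torsion from ∂_1 factors > 1: none. So H_0 = Z.
H_1: b_1 = 24 − 7 − 15 = 2; torsion from ∂_2 factors > 1: none. So H_1 = Z^2.
H_2: b_2 = 16 − 15 − 0 = 1; torsion from ∂_3 factors > 1: none. So H_2 = Z.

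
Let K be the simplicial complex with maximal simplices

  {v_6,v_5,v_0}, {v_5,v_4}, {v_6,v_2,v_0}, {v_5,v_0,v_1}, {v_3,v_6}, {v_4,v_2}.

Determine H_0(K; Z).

H_0 = Z.

Order the vertices as v_0 < v_1 < v_2 < v_3 < v_4 < v_5 < v_6. Listing each simplex with vertices in this order, K has dimension 2 with simplices:

  0-simplices (7): [v_0], [v_1], [v_2], [v_3], [v_4], [v_5], [v_6]
  1-simplices (10): [v_0,v_1], [v_0,v_2], [v_0,v_5], [v_0,v_6], [v_1,v_5], [v_2,v_4], [v_2,v_6], [v_3,v_6], [v_4,v_5], [v_5,v_6]
  2-simplices (3): [v_0,v_1,v_5], [v_0,v_2,v_6], [v_0,v_5,v_6]

giving chain groups C_0 ≅ Z^7, C_1 ≅ Z^10, C_2 ≅ Z^3.

The boundary map ∂_1: C_1 → C_0 sends each edge [p,q] (with p < q) to q − p. For instance
  ∂[v_0,v_2] = [v_2] − [v_0].
This gives a 7×10 integer matrix of rank 6; reducing to Smith normal form yields diagonal entries (1,1,1,1,1,1).

Boundary ∂_2: C_2 → C_1 sends each 2-simplex [p,q,r] to [q,r] − [p,r] + [p,q]. For instance
  ∂[v_0,v_1,v_5] = [v_1,v_5] − [v_0,v_5] + [v_0,v_1],
  ∂[v_0,v_5,v_6] = [v_5,v_6] − [v_0,v_6] + [v_0,v_5].
The 10×3 boundary matrix has rank 3 and Smith normal form diag(1,1,1).

Computing H_k = (kernel of ∂_k) / (image of ∂_{k+1}):

  H_0: rank C_0 − rank ∂_1 = 7 − 6 = 1, and the invariant factors of ∂_1 are all 1, so H_0 = Z.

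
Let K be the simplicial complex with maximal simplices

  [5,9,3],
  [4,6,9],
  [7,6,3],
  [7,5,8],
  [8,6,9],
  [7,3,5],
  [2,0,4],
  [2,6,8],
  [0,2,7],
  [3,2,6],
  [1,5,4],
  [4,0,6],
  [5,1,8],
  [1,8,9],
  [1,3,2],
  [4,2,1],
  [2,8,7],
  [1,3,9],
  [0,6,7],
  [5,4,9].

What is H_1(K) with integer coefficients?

Fix the vertex order 0 < 1 < 2 < 3 < 4 < 5 < 6 < 7 < 8 < 9 and write every simplex with vertices in increasing order. Then dim K = 2 and the simplices of K are:

  0-simplices (10): [0], [1], [2], [3], [4], [5], [6], [7], [8], [9]
  1-simplices (30): (30 of them)
  2-simplices (20): (20 of them)

so the chain groups are C_0 ≅ Z^10, C_1 ≅ Z^30, C_2 ≅ Z^20.

Boundary ∂_1: C_1 → C_0 maps an edge to its endpoints' difference, ∂[p,q] = q − p. For instance
  ∂[2,6] = [6] − [2].
As a 10×30 matrix over Z this has rank 9, with invariant factors (1,1,1,1,1,1,1,1,1).

∂_2: C_2 → C_1 acts by ∂[p,q,r] = [q,r] − [p,r] + [p,q]. For instance
  ∂[2,3,6] = [3,6] − [2,6] + [2,3],
  ∂[1,8,9] = [8,9] − [1,9] + [1,8].
The resulting 30×20 matrix has rank 20, and its Smith normal form has invariant factors (1,1,1,1,1,1,1,1,1,1,1,1,1,1,1,1,1,1,1,2).

Computing H_k = (kernel of ∂_k) / (image of ∂_{k+1}):

  H_1: rank ker ∂_1 − rank ∂_2 = (30 − 9) − 20 = 1, and ∂_2 has invariant factor 2 > 1, so H_1 ≅ Z ⊕ Z/2.

(K is a triangulation of the Klein bottle.)

H_1 = Z ⊕ Z/2.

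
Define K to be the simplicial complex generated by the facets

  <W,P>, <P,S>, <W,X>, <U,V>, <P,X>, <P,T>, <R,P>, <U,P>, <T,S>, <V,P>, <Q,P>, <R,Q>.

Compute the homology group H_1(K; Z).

Fix the vertex order P < Q < R < S < T < U < V < W < X and write every simplex with vertices in increasing order. Then dim K = 1 and the simplices of K are:

  0-simplices (9): P, Q, R, S, T, U, V, W, X
  1-simplices (12): PQ, PR, PS, PT, PU, PV, PW, PX, QR, ST, UV, WX

Hence C_0 ≅ Z^9, C_1 ≅ Z^12.

∂_1: C_1 → C_0 sends each edge [p,q] (with p < q) to q − p. For instance
  ∂PR = R − P.
This gives a 9×12 integer matrix of rank 8; reducing to Smith normal form yields diagonal entries (1,1,1,1,1,1,1,1).

From H_k ≅ ker(∂_k) / im(∂_{k+1}) we obtain:

  H_1: rank ker ∂_1 − rank ∂_2 = (12 − 8) − 0 = 4, and there is no ∂_2, so H_1 = Z^4.

H_1 ≅ Z^4.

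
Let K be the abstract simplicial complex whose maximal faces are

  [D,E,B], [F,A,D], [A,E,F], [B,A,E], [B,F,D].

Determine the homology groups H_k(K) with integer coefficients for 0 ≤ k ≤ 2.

Fix the vertex order A < B < D < E < F and write every simplex with vertices in increasing order. Then dim K = 2 and the simplices of K are:

  0-simplices (5): A, B, D, E, F
  1-simplices (10): AB, AD, AE, AF, BD, BE, BF, DE, DF, EF
  2-simplices (5): ABE, ADF, AEF, BDE, BDF

giving chain groups C_0 ≅ Z^5, C_1 ≅ Z^10, C_2 ≅ Z^5.

The boundary map ∂_1: C_1 → C_0 maps an edge to its endpoints' difference, ∂[p,q] = q − p. For instance
  ∂EF = F − E.
The 5×10 boundary matrix has rank 4 and Smith normal form diag(1,1,1,1).

∂_2: C_2 → C_1 sends each 2-simplex [p,q,r] to [q,r] − [p,r] + [p,q]. For instance
  ∂ABE = BE − AE + AB,
  ∂BDF = DF − BF + BD.
This gives a 10×5 integer matrix of rank 5; reducing to Smith normal form yields diagonal entries (1,1,1,1,1).

Now H_k = ker ∂_k / im ∂_{k+1}, so:

  H_0: rank C_0 − rank ∂_1 = 5 − 4 = 1, and the invariant factors of ∂_1 are all 1, so H_0 = Z.
  H_1: rank ker ∂_1 − rank ∂_2 = (10 − 4) − 5 = 1, and the invariant factors of ∂_2 are all 1, so H_1 = Z.
  H_2: rank ker ∂_2 − rank ∂_3 = (5 − 5) − 0 = 0, and there is no ∂_3, so H_2 = 0.

(K is a triangulation of the Möbius band.)

H_0 ≅ Z,  H_1 ≅ Z,  H_2 = 0.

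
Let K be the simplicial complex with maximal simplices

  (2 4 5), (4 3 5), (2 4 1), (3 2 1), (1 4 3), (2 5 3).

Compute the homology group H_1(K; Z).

H_1 = 0.

Fix the vertex order 1 < 2 < 3 < 4 < 5 and write every simplex with vertices in increasing order. Then dim K = 2 and the simplices of K are:

  0-simplices (5): [1], [2], [3], [4], [5]
  1-simplices (9): [1,2], [1,3], [1,4], [2,3], [2,4], [2,5], [3,4], [3,5], [4,5]
  2-simplices (6): [1,2,3], [1,2,4], [1,3,4], [2,3,5], [2,4,5], [3,4,5]

so the chain groups are C_0 ≅ Z^5, C_1 ≅ Z^9, C_2 ≅ Z^6.

Boundary ∂_1: C_1 → C_0 maps an edge to its endpoints' difference, ∂[p,q] = q − p. For instance
  ∂[3,5] = [5] − [3].
As a 5×9 matrix over Z this has rank 4, with invariant factors (1,1,1,1).

∂_2: C_2 → C_1 sends each 2-simplex [p,q,r] to [q,r] − [p,r] + [p,q]. For instance
  ∂[3,4,5] = [4,5] − [3,5] + [3,4],
  ∂[1,2,4] = [2,4] − [1,4] + [1,2].
As a 9×6 matrix over Z this has rank 5, with invariant factors (1,1,1,1,1).

Reading off H_k = ker ∂_k / im ∂_{k+1}:

  H_1: rank ker ∂_1 − rank ∂_2 = (9 − 4) − 5 = 0, and the invariant factors of ∂_2 are all 1, so H_1 ≅ 0.

(K is a triangulation of the 2-sphere S^2.)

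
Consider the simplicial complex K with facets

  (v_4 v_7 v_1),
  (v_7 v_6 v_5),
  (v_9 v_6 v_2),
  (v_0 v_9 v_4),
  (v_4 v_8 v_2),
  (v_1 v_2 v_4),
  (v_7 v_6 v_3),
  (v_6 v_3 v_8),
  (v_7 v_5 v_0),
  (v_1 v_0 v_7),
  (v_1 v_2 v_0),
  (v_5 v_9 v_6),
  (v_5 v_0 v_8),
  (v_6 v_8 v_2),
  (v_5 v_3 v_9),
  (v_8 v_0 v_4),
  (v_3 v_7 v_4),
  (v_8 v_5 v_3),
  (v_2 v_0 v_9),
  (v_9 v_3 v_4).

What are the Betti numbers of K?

Order the vertices as v_0 < v_1 < v_2 < v_3 < v_4 < v_5 < v_6 < v_7 < v_8 < v_9. Listing each simplex with vertices in this order, K has dimension 2 with simplices:

  0-simplices (10): [v_0], [v_1], [v_2], [v_3], [v_4], [v_5], [v_6], [v_7], [v_8], [v_9]
  1-simplices (30): (30 of them)
  2-simplices (20): (20 of them)

Hence C_0 ≅ Z^10, C_1 ≅ Z^30, C_2 ≅ Z^20.

The boundary map ∂_1: C_1 → C_0 sends each edge [p,q] (with p < q) to q − p. For instance
  ∂[v_4,v_7] = [v_7] − [v_4].
The 10×30 boundary matrix has rank 9 and Smith normal form diag(1,1,1,1,1,1,1,1,1).

The boundary map ∂_2: C_2 → C_1 acts by ∂[p,q,r] = [q,r] − [p,r] + [p,q]. For instance
  ∂[v_2,v_6,v_9] = [v_6,v_9] − [v_2,v_9] + [v_2,v_6],
  ∂[v_0,v_1,v_7] = [v_1,v_7] − [v_0,v_7] + [v_0,v_1].
The 30×20 boundary matrix has rank 20 and Smith normal form diag(1,1,1,1,1,1,1,1,1,1,1,1,1,1,1,1,1,1,1,2).

From H_k ≅ ker(∂_k) / im(∂_{k+1}) we obtain:

  H_0: rank C_0 − rank ∂_1 = 10 − 9 = 1, and the invariant factors of ∂_1 are all 1, so H_0 ≅ Z.
  H_1: rank ker ∂_1 − rank ∂_2 = (30 − 9) − 20 = 1, and ∂_2 has invariant factor 2 > 1, so H_1 ≅ Z ⊕ Z/2Z.
  H_2: rank ker ∂_2 − rank ∂_3 = (20 − 20) − 0 = 0, and there is no ∂_3, so H_2 ≅ 0.

Hence the Betti numbers are b_0 = 1, b_1 = 1, b_2 = 0.

b_0 = 1, b_1 = 1, b_2 = 0.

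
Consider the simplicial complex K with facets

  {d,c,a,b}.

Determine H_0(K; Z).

H_0 = Z.

Order the vertices as a < b < c < d. Listing each simplex with vertices in this order, K has dimension 3 with simplices:

  0-simplices (4): a, b, c, d
  1-simplices (6): ab, ac, ad, bc, bd, cd
  2-simplices (4): abc, abd, acd, bcd
  3-simplices (1): abcd

giving chain groups C_0 ≅ Z^4, C_1 ≅ Z^6, C_2 ≅ Z^4, C_3 ≅ Z^1.

Boundary ∂_1: C_1 → C_0 maps an edge to its endpoints' difference, ∂[p,q] = q − p.
The 4×6 boundary matrix has rank 3 and Smith normal form diag(1,1,1).

The boundary map ∂_2: C_2 → C_1 acts by ∂[p,q,r] = [q,r] − [p,r] + [p,q]. For instance
  ∂abc = bc − ac + ab,
  ∂acd = cd − ad + ac.
As a 6×4 matrix over Z this has rank 3, with invariant factors (1,1,1).

The boundary map ∂_3: C_3 → C_2 sends each 3-simplex σ to the alternating sum Σ_i (−1)^i (σ with its i-th vertex removed). For instance
  ∂abcd = bcd − acd + abd − abc.
The 4×1 boundary matrix has rank 1 and Smith normal form diag(1).

From H_k ≅ ker(∂_k) / im(∂_{k+1}) we obtain:

  H_0: rank C_0 − rank ∂_1 = 4 − 3 = 1, and the invariant factors of ∂_1 are all 1, so H_0 ≅ Z.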